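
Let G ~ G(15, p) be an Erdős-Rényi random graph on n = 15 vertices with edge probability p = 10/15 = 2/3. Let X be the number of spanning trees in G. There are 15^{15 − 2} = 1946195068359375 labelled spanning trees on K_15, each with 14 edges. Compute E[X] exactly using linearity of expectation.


K_15 has 15^{15 − 2} = 1946195068359375 labelled spanning trees.
For each such spanning tree H, let X_H = 1 if all 14 edges of H are present in G. Then P[X_H = 1] = p^{14} = (2/3)^{14} = 16384/4782969.
By linearity of expectation: E[X] = Σ_H E[X_H] = 1946195068359375 · p^{14} = 1946195068359375 · 16384/4782969 = 20000000000000/3.
Numerically: E[X] ≈ 6.667e+12.

E[X] = 1946195068359375 · (2/3)^{14} = 20000000000000/3 ≈ 6.667e+12.


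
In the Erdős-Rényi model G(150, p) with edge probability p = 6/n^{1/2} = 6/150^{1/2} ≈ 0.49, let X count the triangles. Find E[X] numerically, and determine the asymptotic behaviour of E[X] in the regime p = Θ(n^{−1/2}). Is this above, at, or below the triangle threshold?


Number of potential triangles: C(150, 3) = 551300.
Each occurs with probability p³ ≈ (0.49)³ ≈ 1.17576e-01.
By linearity: E[X] = C(150, 3)·p³ ≈ 551300 · 1.17576e-01 ≈ 64819.377.
Since α = 1/2 < 1, p = c/n^{1/2} ≫ 1/n is above the triangle threshold p ~ 1/n. Asymptotically E[X] ~ (c³/6)·n^{3(1−α)} = (6³/6)·n^{1.5} → ∞; triangles are abundant w.h.p.

E[X] ≈ 64819.377; in regime p = Θ(1/n^{1/2}) E[X] diverges (above the triangle threshold p ~ 1/n).


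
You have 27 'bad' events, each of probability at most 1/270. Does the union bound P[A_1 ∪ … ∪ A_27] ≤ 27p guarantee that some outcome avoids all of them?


Union bound: P[∪_{i=1}^{27} A_i] ≤ Σ_i P[A_i] ≤ 27·p = 27·(1/270) = 1/10.
Numerically: 1/10 ≈ 0.10000.
Is 1/10 < 1? YES.
Since P[∪ A_i] ≤ 1/10 < 1, the complement has P[∩ A_i^c] ≥ 1 − 1/10 = 9/10 > 0, so some outcome avoids every A_i.

27·p = 1/10 ≈ 0.10000; existence CERTIFIED by the union bound.


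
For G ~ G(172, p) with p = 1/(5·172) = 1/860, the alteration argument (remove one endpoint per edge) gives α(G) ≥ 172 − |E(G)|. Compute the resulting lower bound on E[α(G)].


E[|E(G)|] = C(172, 2)·p = 14706 · (1/860) = 171/10.
E[α(G)] ≥ n − E[|E(G)|] = 172 − 171/10 = 1549/10.
Numerically: ≈ 154.90000.
(This is only a lower bound; the true E[α(G)] may be larger.)

E[α(G)] ≥ 1549/10 ≈ 154.90000.


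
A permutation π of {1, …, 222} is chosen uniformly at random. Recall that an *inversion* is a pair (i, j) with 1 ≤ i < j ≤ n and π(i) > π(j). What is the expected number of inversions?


Write X = Σ X_I over the C(222, 2) = 24531 pairs i < j, with X_I the indicator of one inversion.
There are 24531 indicators.
For each fixed pair i < j, the values π(i) and π(j) are two distinct elements of {1, …, 222} in uniformly random order; by symmetry P[π(i) > π(j)] = 1/2.
By linearity: E[X] = 24531 · (1/2) = C(222, 2) · (1/2) = 24531/2 = 24531/2 ≈ 12265.500000.

E[X] = 24531/2 = 12265.500000.


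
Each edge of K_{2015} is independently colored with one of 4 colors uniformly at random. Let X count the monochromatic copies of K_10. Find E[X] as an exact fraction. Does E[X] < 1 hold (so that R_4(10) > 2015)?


E[X] = C(2015, 10) · 4^{1 − 45} = 297353674437325491072340253 · 4^{−44} = 297353674437325491072340253/309485009821345068724781056.
As a reduced fraction: E[X] = 297353674437325491072340253/309485009821345068724781056 ≈ 0.96080.
Is E[X] < 1? YES.
Since E[X] < 1, there exists a 4-coloring of K_{2015} with no monochromatic K_10; hence R_4(10) > 2015.

E[X] = 297353674437325491072340253/309485009821345068724781056 ≈ 0.96080; E[X] < 1, so R_4(10) > 2015.


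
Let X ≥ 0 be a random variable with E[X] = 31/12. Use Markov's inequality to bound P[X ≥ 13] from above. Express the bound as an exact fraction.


μ = E[X] = 31/12, a = 13.
Markov: P[X ≥ 13] ≤ μ/a = (31/12)/13 = 31/156.
Numerically: ≈ 0.199.
(Since a = 13 > μ = 2.583, the bound 31/156 is < 1 and informative.)

P[X ≥ 13] ≤ 31/156 ≈ 0.199.


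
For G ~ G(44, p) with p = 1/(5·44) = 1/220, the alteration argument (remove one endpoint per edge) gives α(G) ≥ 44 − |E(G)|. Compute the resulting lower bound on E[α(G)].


E[|E(G)|] = C(44, 2)·p = 946 · (1/220) = 43/10.
E[α(G)] ≥ n − E[|E(G)|] = 44 − 43/10 = 397/10.
Numerically: ≈ 39.700.
(This is only a lower bound; the true E[α(G)] may be larger.)

E[α(G)] ≥ 397/10 ≈ 39.700.


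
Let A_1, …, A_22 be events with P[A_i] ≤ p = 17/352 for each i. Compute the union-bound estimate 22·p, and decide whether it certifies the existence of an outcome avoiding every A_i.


Union bound: P[∪_{i=1}^{22} A_i] ≤ Σ_i P[A_i] ≤ 22·p = 22·(17/352) = 17/16.
Numerically: 17/16 ≈ 1.0625.
Is 17/16 < 1? NO.
Since the bound 17/16 is ≥ 1, the union bound is uninformative here; it does NOT by itself certify existence.

22·p = 17/16 ≈ 1.0625; existence NOT certified by the union bound.


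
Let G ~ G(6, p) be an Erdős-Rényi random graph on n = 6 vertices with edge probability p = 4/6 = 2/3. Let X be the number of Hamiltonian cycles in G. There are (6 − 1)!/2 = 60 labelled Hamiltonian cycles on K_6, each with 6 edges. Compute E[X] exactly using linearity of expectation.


K_6 has (6 − 1)!/2 = 60 labelled Hamiltonian cycles.
For each such Hamiltonian cycle H, let X_H = 1 if all 6 edges of H are present in G. Then P[X_H = 1] = p^{6} = (2/3)^{6} = 64/729.
By linearity of expectation: E[X] = Σ_H E[X_H] = 60 · p^{6} = 60 · 64/729 = 1280/243.
Numerically: E[X] ≈ 5.27.

E[X] = 60 · (2/3)^{6} = 1280/243 ≈ 5.27.


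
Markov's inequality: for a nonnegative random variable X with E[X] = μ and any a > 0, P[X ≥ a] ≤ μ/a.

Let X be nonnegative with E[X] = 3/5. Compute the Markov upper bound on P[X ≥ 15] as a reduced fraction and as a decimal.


μ = E[X] = 3/5, a = 15.
Markov: P[X ≥ 15] ≤ μ/a = (3/5)/15 = 1/25.
Numerically: ≈ 0.040000.
(Since a = 15 > μ = 0.600000, the bound 1/25 is < 1 and informative.)

P[X ≥ 15] ≤ 1/25 ≈ 0.040000.


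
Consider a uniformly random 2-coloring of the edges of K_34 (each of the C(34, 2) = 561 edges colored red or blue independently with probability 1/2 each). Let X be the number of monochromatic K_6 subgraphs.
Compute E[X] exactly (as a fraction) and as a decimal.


Let X = Σ_S X_S over the C(34, 6) = 1344904 subsets S of size 6, where X_S = 1 if the K_6 on S is monochromatic.
For a fixed S, the K_6 on S has C(6, 2) = 15 edges. P[all 15 edges red] = (1/2)^15, and likewise for blue, so P[monochromatic] = 2·(1/2)^15 = 2^{1 − 15} = 1/16384.
Summing: E[X] = C(34, 6) · 2^{1 − 15} = 1344904 · 1/16384 = 168113/2048.
Numerically: E[X] ≈ 82.086426.

E[X] = C(34,6)·2^(1−C(6,2)) = 168113/2048 ≈ 82.086426.


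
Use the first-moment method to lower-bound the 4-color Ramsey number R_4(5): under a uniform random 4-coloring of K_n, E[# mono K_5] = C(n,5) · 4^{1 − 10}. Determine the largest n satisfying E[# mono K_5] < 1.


We need C(n, 5) · 4^{1 − 10} < 1, i.e. C(n, 5) < 4^{10 − 1} = 262144.
Check values of n near the boundary:
  n = 27: C(27, 5) = 80730; 80730 < 262144? YES
  n = 28: C(28, 5) = 98280; 98280 < 262144? YES
  n = 29: C(29, 5) = 118755; 118755 < 262144? YES
  n = 30: C(30, 5) = 142506; 142506 < 262144? YES
  n = 31: C(31, 5) = 169911; 169911 < 262144? YES
  n = 32: C(32, 5) = 201376; 201376 < 262144? YES
  n = 33: C(33, 5) = 237336; 237336 < 262144? YES
  n = 34: C(34, 5) = 278256; 278256 < 262144? NO
  n = 35: C(35, 5) = 324632; 324632 < 262144? NO
The largest n with C(n, 5) < 262144 is n = 33 (where E[X] = 29667/32768 ≈ 0.90536). Hence R_4(5) > 33, i.e. R_4(5) ≥ 34.

Largest n = 33; hence R_4(5) > 33.


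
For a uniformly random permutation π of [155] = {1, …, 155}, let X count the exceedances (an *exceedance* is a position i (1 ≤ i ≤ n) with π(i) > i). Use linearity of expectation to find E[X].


Write X = Σ_{i=1}^{155} X_i, where X_i = 1_{π(i) > i}.
For each fixed i, π(i) is uniform over {1, …, 155} (marginal of a uniform permutation), so P[π(i) > i] = (n − i)/n. Summing: Σ_{i=1}^{155} (n − i)/n = (0 + 1 + … + 154)/155 = 155(155 − 1)/(2·155) = (155 − 1)/2.
Hence E[X] = Σ_{i=1}^{155} (155 − i)/155 = 77 ≈ 77.0000.

E[X] = 77 = 77.0000.


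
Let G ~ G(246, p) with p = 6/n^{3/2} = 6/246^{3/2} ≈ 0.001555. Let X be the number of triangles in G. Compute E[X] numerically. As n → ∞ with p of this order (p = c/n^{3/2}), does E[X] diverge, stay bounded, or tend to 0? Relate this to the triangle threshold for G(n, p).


Number of potential triangles: C(246, 3) = 2450980.
Each occurs with probability p³ ≈ (0.001555)³ ≈ 3.760502e-09.
By linearity: E[X] = C(246, 3)·p³ ≈ 2450980 · 3.760502e-09 ≈ 0.0092.
Since α = 3/2 > 1, p = c/n^{3/2} = o(1/n) is below the triangle threshold p ~ 1/n. Asymptotically E[X] ~ (c³/6)·n^{3(1−α)} = (6³/6)·n^{-1.5} → 0, so by Markov's inequality G has no triangles w.h.p.

E[X] ≈ 0.0092; in regime p = Θ(1/n^{3/2}) E[X] tends to 0 (below the triangle threshold p ~ 1/n).


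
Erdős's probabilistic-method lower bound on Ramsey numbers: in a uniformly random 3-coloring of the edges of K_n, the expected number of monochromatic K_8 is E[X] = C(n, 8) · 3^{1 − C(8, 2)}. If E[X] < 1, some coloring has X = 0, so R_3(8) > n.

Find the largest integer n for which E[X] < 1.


We need C(n, 8) · 3^{1 − 28} < 1, i.e. C(n, 8) < 3^{28 − 1} = 7625597484987.
Check values of n near the boundary:
  n = 152: C(152, 8) = 5859727868575; 5859727868575 < 7625597484987? YES
  n = 153: C(153, 8) = 6183023199255; 6183023199255 < 7625597484987? YES
  n = 154: C(154, 8) = 6521818990995; 6521818990995 < 7625597484987? YES
  n = 155: C(155, 8) = 6876747915675; 6876747915675 < 7625597484987? YES
  n = 156: C(156, 8) = 7248464019225; 7248464019225 < 7625597484987? YES
  n = 157: C(157, 8) = 7637643295425; 7637643295425 < 7625597484987? NO
  n = 158: C(158, 8) = 8044984271181; 8044984271181 < 7625597484987? NO
  n = 159: C(159, 8) = 8471208603429; 8471208603429 < 7625597484987? NO
The largest n with C(n, 8) < 7625597484987 is n = 156 (where E[X] = 805384891025/847288609443 ≈ 0.9505). Hence R_3(8) > 156, i.e. R_3(8) ≥ 157.

Largest n = 156; hence R_3(8) > 156.


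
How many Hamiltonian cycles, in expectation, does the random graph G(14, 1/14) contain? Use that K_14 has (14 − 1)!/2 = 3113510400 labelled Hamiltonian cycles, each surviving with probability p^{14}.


K_14 has (14 − 1)!/2 = 3113510400 labelled Hamiltonian cycles.
For each such Hamiltonian cycle H, let X_H = 1 if all 14 edges of H are present in G. Then P[X_H = 1] = p^{14} = (1/14)^{14} = 1/11112006825558016.
By linearity of expectation: E[X] = Σ_H E[X_H] = 3113510400 · p^{14} = 3113510400 · 1/11112006825558016 = 868725/3100448333024.
Numerically: E[X] ≈ 2.80193e-07.

E[X] = 3113510400 · (1/14)^{14} = 868725/3100448333024 ≈ 2.80193e-07.


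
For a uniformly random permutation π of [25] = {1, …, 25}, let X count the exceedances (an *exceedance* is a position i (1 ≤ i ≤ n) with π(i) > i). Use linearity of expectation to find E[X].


Write X = Σ_{i=1}^{25} X_i, where X_i = 1_{π(i) > i}.
For each fixed i, π(i) is uniform over {1, …, 25} (marginal of a uniform permutation), so P[π(i) > i] = (n − i)/n. Summing: Σ_{i=1}^{25} (n − i)/n = (0 + 1 + … + 24)/25 = 25(25 − 1)/(2·25) = (25 − 1)/2.
Hence E[X] = Σ_{i=1}^{25} (25 − i)/25 = 12 ≈ 12.000000.

E[X] = 12 = 12.000000.


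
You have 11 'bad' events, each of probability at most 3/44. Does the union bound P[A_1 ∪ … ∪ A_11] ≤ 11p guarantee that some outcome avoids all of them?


Union bound: P[∪_{i=1}^{11} A_i] ≤ Σ_i P[A_i] ≤ 11·p = 11·(3/44) = 3/4.
Numerically: 3/4 ≈ 0.750.
Is 3/4 < 1? YES.
Since P[∪ A_i] ≤ 3/4 < 1, the complement has P[∩ A_i^c] ≥ 1 − 3/4 = 1/4 > 0, so some outcome avoids every A_i.

11·p = 3/4 ≈ 0.750; existence CERTIFIED by the union bound.


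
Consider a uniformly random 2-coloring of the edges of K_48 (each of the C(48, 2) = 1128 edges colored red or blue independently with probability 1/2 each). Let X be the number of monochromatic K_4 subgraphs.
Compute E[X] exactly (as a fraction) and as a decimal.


Let X = Σ_S X_S over the C(48, 4) = 194580 subsets S of size 4, where X_S = 1 if the K_4 on S is monochromatic.
For a fixed S, the K_4 on S has C(4, 2) = 6 edges. P[all 6 edges red] = (1/2)^6, and likewise for blue, so P[monochromatic] = 2·(1/2)^6 = 2^{1 − 6} = 1/32.
By linearity of expectation: E[X] = C(48, 4) · 2^{1 − 6} = 194580 · 1/32 = 48645/8.
Numerically: E[X] ≈ 6080.625.

E[X] = C(48,4)·2^(1−C(4,2)) = 48645/8 ≈ 6080.625.


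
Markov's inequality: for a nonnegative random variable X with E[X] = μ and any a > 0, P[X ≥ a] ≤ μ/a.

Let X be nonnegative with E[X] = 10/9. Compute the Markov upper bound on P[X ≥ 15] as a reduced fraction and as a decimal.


μ = E[X] = 10/9, a = 15.
Markov: P[X ≥ 15] ≤ μ/a = (10/9)/15 = 2/27.
Numerically: ≈ 0.0741.
(Since a = 15 > μ = 1.1111, the bound 2/27 is < 1 and informative.)

P[X ≥ 15] ≤ 2/27 ≈ 0.0741.


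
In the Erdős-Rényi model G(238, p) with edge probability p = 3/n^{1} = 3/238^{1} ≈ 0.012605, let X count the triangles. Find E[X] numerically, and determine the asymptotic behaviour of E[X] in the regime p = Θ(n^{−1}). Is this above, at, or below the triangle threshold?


Number of potential triangles: C(238, 3) = 2218636.
Each occurs with probability p³ ≈ (0.012605)³ ≈ 2.00277837e-06.
By linearity: E[X] = C(238, 3)·p³ ≈ 2218636 · 2.00277837e-06 ≈ 4.443436.
Here α = 1, so p = 3/n is exactly at the triangle threshold p ~ 1/n. Asymptotically E[X] → c³/6 = 3³/6 = 9/2 ≈ 4.500000, a bounded constant. In this regime the triangle count is asymptotically Poisson(c³/6).

E[X] ≈ 4.443436; in regime p = Θ(1/n^{1}) E[X] stays bounded (at the triangle threshold p ~ 1/n).


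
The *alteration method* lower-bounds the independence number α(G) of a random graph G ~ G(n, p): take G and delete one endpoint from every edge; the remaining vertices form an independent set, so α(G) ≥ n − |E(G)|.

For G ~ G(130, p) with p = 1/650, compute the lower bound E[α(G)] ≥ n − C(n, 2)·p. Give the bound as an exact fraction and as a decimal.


E[|E(G)|] = C(130, 2)·p = 8385 · (1/650) = 129/10.
E[α(G)] ≥ n − E[|E(G)|] = 130 − 129/10 = 1171/10.
Numerically: ≈ 117.10000.
(This is only a lower bound; the true E[α(G)] may be larger.)

E[α(G)] ≥ 1171/10 ≈ 117.10000.


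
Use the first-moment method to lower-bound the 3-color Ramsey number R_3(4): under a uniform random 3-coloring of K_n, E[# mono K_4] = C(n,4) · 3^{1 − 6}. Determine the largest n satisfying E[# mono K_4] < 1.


We need C(n, 4) · 3^{1 − 6} < 1, i.e. C(n, 4) < 3^{6 − 1} = 243.
Check values of n near the boundary:
  n = 5: C(5, 4) = 5; 5 < 243? YES
  n = 6: C(6, 4) = 15; 15 < 243? YES
  n = 7: C(7, 4) = 35; 35 < 243? YES
  n = 8: C(8, 4) = 70; 70 < 243? YES
  n = 9: C(9, 4) = 126; 126 < 243? YES
  n = 10: C(10, 4) = 210; 210 < 243? YES
  n = 11: C(11, 4) = 330; 330 < 243? NO
The largest n with C(n, 4) < 243 is n = 10 (where E[X] = 70/81 ≈ 0.86420). Hence R_3(4) > 10, i.e. R_3(4) ≥ 11.

Largest n = 10; hence R_3(4) > 10.


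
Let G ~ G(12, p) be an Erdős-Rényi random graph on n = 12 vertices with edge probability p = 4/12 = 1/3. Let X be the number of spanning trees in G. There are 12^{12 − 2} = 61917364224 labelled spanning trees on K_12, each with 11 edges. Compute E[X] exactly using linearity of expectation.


K_12 has 12^{12 − 2} = 61917364224 labelled spanning trees.
For each such spanning tree H, let X_H = 1 if all 11 edges of H are present in G. Then P[X_H = 1] = p^{11} = (1/3)^{11} = 1/177147.
By linearity: E[X] = Σ_H E[X_H] = 61917364224 · p^{11} = 61917364224 · 1/177147 = 1048576/3.
Numerically: E[X] ≈ 3.5e+05.

E[X] = 61917364224 · (1/3)^{11} = 1048576/3 ≈ 3.5e+05.


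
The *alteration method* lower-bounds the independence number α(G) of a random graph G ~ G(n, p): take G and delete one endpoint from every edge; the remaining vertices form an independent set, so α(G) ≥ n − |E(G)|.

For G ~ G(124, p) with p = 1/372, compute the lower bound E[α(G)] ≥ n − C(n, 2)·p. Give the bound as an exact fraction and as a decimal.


E[|E(G)|] = C(124, 2)·p = 7626 · (1/372) = 41/2.
E[α(G)] ≥ n − E[|E(G)|] = 124 − 41/2 = 207/2.
Numerically: ≈ 103.500000.
(This is only a lower bound; the true E[α(G)] may be larger.)

E[α(G)] ≥ 207/2 ≈ 103.500000.


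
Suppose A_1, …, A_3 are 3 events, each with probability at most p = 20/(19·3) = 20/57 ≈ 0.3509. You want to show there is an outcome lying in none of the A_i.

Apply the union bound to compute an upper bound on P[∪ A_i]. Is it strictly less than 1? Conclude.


Union bound: P[∪_{i=1}^{3} A_i] ≤ Σ_i P[A_i] ≤ 3·p = 3·(20/57) = 20/19.
Numerically: 20/19 ≈ 1.0526.
Is 20/19 < 1? NO.
Since the bound 20/19 is ≥ 1, the union bound is uninformative here; it does NOT by itself certify existence.

3·p = 20/19 ≈ 1.0526; existence NOT certified by the union bound.


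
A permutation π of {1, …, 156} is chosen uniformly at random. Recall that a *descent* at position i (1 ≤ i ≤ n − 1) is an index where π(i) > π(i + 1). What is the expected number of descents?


Write X = Σ X_I over i = 1, …, 155, with X_I the indicator of one descent.
There are 155 indicators.
For each fixed i, the pair (π(i), π(i+1)) is a uniformly random ordered pair of distinct values from {1, …, 156}; by symmetry P[π(i) > π(i+1)] = 1/2.
By linearity: E[X] = 155 · (1/2) = (156 − 1) · (1/2) = 155/2 ≈ 77.500000.

E[X] = 155/2 = 77.500000.


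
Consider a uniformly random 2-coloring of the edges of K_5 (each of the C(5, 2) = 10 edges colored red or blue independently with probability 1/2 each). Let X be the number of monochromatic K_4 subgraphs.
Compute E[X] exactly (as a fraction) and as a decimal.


Let X = Σ_S X_S over the C(5, 4) = 5 subsets S of size 4, where X_S = 1 if the K_4 on S is monochromatic.
For a fixed S, the K_4 on S has C(4, 2) = 6 edges. P[all 6 edges red] = (1/2)^6, and likewise for blue, so P[monochromatic] = 2·(1/2)^6 = 2^{1 − 6} = 1/32.
By linearity of expectation: E[X] = C(5, 4) · 2^{1 − 6} = 5 · 1/32 = 5/32.
Numerically: E[X] ≈ 0.156.

E[X] = C(5,4)·2^(1−C(4,2)) = 5/32 ≈ 0.156.


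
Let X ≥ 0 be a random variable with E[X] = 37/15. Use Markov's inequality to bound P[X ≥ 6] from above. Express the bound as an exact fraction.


μ = E[X] = 37/15, a = 6.
Markov: P[X ≥ 6] ≤ μ/a = (37/15)/6 = 37/90.
Numerically: ≈ 0.4111.
(Since a = 6 > μ = 2.4667, the bound 37/90 is < 1 and informative.)

P[X ≥ 6] ≤ 37/90 ≈ 0.4111.


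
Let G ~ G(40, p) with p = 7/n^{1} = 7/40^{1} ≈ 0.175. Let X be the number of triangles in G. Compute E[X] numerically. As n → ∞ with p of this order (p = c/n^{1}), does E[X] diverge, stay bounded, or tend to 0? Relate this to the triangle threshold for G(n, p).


Number of potential triangles: C(40, 3) = 9880.
Each occurs with probability p³ ≈ (0.175)³ ≈ 5.35937500e-03.
By linearity: E[X] = C(40, 3)·p³ ≈ 9880 · 5.35937500e-03 ≈ 52.950625.
Here α = 1, so p = 7/n is exactly at the triangle threshold p ~ 1/n. Asymptotically E[X] → c³/6 = 7³/6 = 343/6 ≈ 57.166667, a bounded constant. In this regime the triangle count is asymptotically Poisson(c³/6).

E[X] ≈ 52.950625; in regime p = Θ(1/n^{1}) E[X] stays bounded (at the triangle threshold p ~ 1/n).


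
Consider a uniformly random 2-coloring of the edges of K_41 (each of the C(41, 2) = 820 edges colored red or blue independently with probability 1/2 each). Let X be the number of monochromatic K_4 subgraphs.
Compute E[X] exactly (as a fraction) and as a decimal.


Let X = Σ_S X_S over the C(41, 4) = 101270 subsets S of size 4, where X_S = 1 if the K_4 on S is monochromatic.
For a fixed S, the K_4 on S has C(4, 2) = 6 edges. P[all 6 edges red] = (1/2)^6, and likewise for blue, so P[monochromatic] = 2·(1/2)^6 = 2^{1 − 6} = 1/32.
Summing: E[X] = C(41, 4) · 2^{1 − 6} = 101270 · 1/32 = 50635/16.
Numerically: E[X] ≈ 3164.687500.

E[X] = C(41,4)·2^(1−C(4,2)) = 50635/16 ≈ 3164.687500.


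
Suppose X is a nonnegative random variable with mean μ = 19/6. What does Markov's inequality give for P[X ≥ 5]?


μ = E[X] = 19/6, a = 5.
Markov: P[X ≥ 5] ≤ μ/a = (19/6)/5 = 19/30.
Numerically: ≈ 0.6333.
(Since a = 5 > μ = 3.1667, the bound 19/30 is < 1 and informative.)

P[X ≥ 5] ≤ 19/30 ≈ 0.6333.


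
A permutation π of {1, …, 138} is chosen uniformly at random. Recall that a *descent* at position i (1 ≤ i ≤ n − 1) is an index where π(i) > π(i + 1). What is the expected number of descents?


Write X = Σ X_I over i = 1, …, 137, with X_I the indicator of one descent.
There are 137 indicators.
For each fixed i, the pair (π(i), π(i+1)) is a uniformly random ordered pair of distinct values from {1, …, 138}; by symmetry P[π(i) > π(i+1)] = 1/2.
By linearity: E[X] = 137 · (1/2) = (138 − 1) · (1/2) = 137/2 ≈ 68.500000.

E[X] = 137/2 = 68.500000.


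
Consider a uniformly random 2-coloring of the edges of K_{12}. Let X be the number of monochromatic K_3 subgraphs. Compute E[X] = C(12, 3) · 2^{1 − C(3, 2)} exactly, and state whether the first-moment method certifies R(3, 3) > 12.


E[X] = C(12, 3) · 2^{1 − 3} = 220 · 2^{−2} = 220/4.
As a reduced fraction: E[X] = 55 ≈ 55.000.
Is E[X] < 1? NO.
Since E[X] ≥ 1, the first-moment bound is inconclusive at n = 12; it does NOT by itself certify R(3, 3) > 12.

E[X] = 55 ≈ 55.000; E[X] ≥ 1; first-moment method inconclusive here.


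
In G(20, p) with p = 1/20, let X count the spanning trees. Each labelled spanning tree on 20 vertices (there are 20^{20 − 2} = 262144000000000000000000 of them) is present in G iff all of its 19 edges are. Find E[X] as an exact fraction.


K_20 has 20^{20 − 2} = 262144000000000000000000 labelled spanning trees.
For each such spanning tree H, let X_H = 1 if all 19 edges of H are present in G. Then P[X_H = 1] = p^{19} = (1/20)^{19} = 1/5242880000000000000000000.
Summing the indicators: E[X] = Σ_H E[X_H] = 262144000000000000000000 · p^{19} = 262144000000000000000000 · 1/5242880000000000000000000 = 1/20.
Numerically: E[X] ≈ 0.05.

E[X] = 262144000000000000000000 · (1/20)^{19} = 1/20 ≈ 0.05.


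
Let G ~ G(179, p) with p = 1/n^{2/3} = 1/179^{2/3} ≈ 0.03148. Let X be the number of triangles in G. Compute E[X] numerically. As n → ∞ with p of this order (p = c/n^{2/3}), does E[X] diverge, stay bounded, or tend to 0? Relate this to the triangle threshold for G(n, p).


Number of potential triangles: C(179, 3) = 939929.
Each occurs with probability p³ ≈ (0.03148)³ ≈ 3.121001e-05.
By linearity: E[X] = C(179, 3)·p³ ≈ 939929 · 3.121001e-05 ≈ 29.3352.
Since α = 2/3 < 1, p = c/n^{2/3} ≫ 1/n is above the triangle threshold p ~ 1/n. Asymptotically E[X] ~ (c³/6)·n^{3(1−α)} = (1³/6)·n^{1} → ∞; triangles are abundant w.h.p.

E[X] ≈ 29.3352; in regime p = Θ(1/n^{2/3}) E[X] diverges (above the triangle threshold p ~ 1/n).


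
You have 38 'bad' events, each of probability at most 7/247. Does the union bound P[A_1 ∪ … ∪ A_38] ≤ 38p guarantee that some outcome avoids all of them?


Union bound: P[∪_{i=1}^{38} A_i] ≤ Σ_i P[A_i] ≤ 38·p = 38·(7/247) = 14/13.
Numerically: 14/13 ≈ 1.077.
Is 14/13 < 1? NO.
Since the bound 14/13 is ≥ 1, the union bound is uninformative here; it does NOT by itself certify existence.

38·p = 14/13 ≈ 1.077; existence NOT certified by the union bound.


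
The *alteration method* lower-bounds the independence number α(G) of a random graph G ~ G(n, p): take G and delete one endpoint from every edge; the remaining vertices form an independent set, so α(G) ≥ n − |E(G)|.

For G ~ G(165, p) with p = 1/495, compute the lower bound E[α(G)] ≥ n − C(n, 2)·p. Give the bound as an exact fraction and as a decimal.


E[|E(G)|] = C(165, 2)·p = 13530 · (1/495) = 82/3.
E[α(G)] ≥ n − E[|E(G)|] = 165 − 82/3 = 413/3.
Numerically: ≈ 137.666667.
(This is only a lower bound; the true E[α(G)] may be larger.)

E[α(G)] ≥ 413/3 ≈ 137.666667.


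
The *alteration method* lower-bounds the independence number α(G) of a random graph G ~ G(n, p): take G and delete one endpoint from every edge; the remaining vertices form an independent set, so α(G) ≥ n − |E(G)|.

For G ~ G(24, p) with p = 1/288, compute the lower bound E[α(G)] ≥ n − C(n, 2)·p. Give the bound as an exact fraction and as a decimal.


E[|E(G)|] = C(24, 2)·p = 276 · (1/288) = 23/24.
E[α(G)] ≥ n − E[|E(G)|] = 24 − 23/24 = 553/24.
Numerically: ≈ 23.04167.
(This is only a lower bound; the true E[α(G)] may be larger.)

E[α(G)] ≥ 553/24 ≈ 23.04167.


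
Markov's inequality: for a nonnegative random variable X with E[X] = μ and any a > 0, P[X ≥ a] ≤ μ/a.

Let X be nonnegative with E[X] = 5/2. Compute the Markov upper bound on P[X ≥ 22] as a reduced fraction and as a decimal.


μ = E[X] = 5/2, a = 22.
Markov: P[X ≥ 22] ≤ μ/a = (5/2)/22 = 5/44.
Numerically: ≈ 0.1136.
(Since a = 22 > μ = 2.5000, the bound 5/44 is < 1 and informative.)

P[X ≥ 22] ≤ 5/44 ≈ 0.1136.


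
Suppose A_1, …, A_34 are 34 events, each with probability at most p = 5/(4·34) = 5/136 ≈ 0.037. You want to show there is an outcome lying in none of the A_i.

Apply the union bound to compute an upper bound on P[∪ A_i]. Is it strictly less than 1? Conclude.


Union bound: P[∪_{i=1}^{34} A_i] ≤ Σ_i P[A_i] ≤ 34·p = 34·(5/136) = 5/4.
Numerically: 5/4 ≈ 1.250.
Is 5/4 < 1? NO.
Since the bound 5/4 is ≥ 1, the union bound is uninformative here; it does NOT by itself certify existence.

34·p = 5/4 ≈ 1.250; existence NOT certified by the union bound.


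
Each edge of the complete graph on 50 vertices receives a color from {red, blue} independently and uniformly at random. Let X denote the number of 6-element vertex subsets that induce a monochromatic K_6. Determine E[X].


Let X = Σ_S X_S over the C(50, 6) = 15890700 subsets S of size 6, where X_S = 1 if the K_6 on S is monochromatic.
For a fixed S, the K_6 on S has C(6, 2) = 15 edges. P[all 15 edges red] = (1/2)^15, and likewise for blue, so P[monochromatic] = 2·(1/2)^15 = 2^{1 − 15} = 1/16384.
By linearity: E[X] = C(50, 6) · 2^{1 − 15} = 15890700 · 1/16384 = 3972675/4096.
Numerically: E[X] ≈ 969.891357.

E[X] = C(50,6)·2^(1−C(6,2)) = 3972675/4096 ≈ 969.891357.


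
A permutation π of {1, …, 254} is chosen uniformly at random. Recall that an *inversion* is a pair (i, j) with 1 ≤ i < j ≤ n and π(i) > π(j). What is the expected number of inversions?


Write X = Σ X_I over the C(254, 2) = 32131 pairs i < j, with X_I the indicator of one inversion.
There are 32131 indicators.
For each fixed pair i < j, the values π(i) and π(j) are two distinct elements of {1, …, 254} in uniformly random order; by symmetry P[π(i) > π(j)] = 1/2.
By linearity: E[X] = 32131 · (1/2) = C(254, 2) · (1/2) = 32131/2 = 32131/2 ≈ 16065.500.

E[X] = 32131/2 = 16065.500.


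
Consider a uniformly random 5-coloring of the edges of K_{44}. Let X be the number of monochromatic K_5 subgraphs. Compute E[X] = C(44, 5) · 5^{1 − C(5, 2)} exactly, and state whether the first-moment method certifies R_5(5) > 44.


E[X] = C(44, 5) · 5^{1 − 10} = 1086008 · 5^{−9} = 1086008/1953125.
As a reduced fraction: E[X] = 1086008/1953125 ≈ 0.55604.
Is E[X] < 1? YES.
Since E[X] < 1, there exists a 5-coloring of K_{44} with no monochromatic K_5; hence R_5(5) > 44.

E[X] = 1086008/1953125 ≈ 0.55604; E[X] < 1, so R_5(5) > 44.


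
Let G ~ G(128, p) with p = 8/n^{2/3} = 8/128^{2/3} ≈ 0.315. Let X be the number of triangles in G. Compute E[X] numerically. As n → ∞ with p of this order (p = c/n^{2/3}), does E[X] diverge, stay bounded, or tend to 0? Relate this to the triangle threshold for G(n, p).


Number of potential triangles: C(128, 3) = 341376.
Each occurs with probability p³ ≈ (0.315)³ ≈ 3.12500e-02.
By linearity: E[X] = C(128, 3)·p³ ≈ 341376 · 3.12500e-02 ≈ 10668.000.
Since α = 2/3 < 1, p = c/n^{2/3} ≫ 1/n is above the triangle threshold p ~ 1/n. Asymptotically E[X] ~ (c³/6)·n^{3(1−α)} = (8³/6)·n^{1} → ∞; triangles are abundant w.h.p.

E[X] ≈ 10668.000; in regime p = Θ(1/n^{2/3}) E[X] diverges (above the triangle threshold p ~ 1/n).


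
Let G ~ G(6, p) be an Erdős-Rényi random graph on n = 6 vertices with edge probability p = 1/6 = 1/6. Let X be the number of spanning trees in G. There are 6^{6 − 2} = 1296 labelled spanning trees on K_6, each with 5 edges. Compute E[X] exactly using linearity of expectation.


K_6 has 6^{6 − 2} = 1296 labelled spanning trees.
For each such spanning tree H, let X_H = 1 if all 5 edges of H are present in G. Then P[X_H = 1] = p^{5} = (1/6)^{5} = 1/7776.
By linearity: E[X] = Σ_H E[X_H] = 1296 · p^{5} = 1296 · 1/7776 = 1/6.
Numerically: E[X] ≈ 0.1667.

E[X] = 1296 · (1/6)^{5} = 1/6 ≈ 0.1667.


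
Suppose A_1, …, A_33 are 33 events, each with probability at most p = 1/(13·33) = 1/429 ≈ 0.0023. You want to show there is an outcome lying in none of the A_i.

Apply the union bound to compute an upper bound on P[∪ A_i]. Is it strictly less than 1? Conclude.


Union bound: P[∪_{i=1}^{33} A_i] ≤ Σ_i P[A_i] ≤ 33·p = 33·(1/429) = 1/13.
Numerically: 1/13 ≈ 0.0769.
Is 1/13 < 1? YES.
Since P[∪ A_i] ≤ 1/13 < 1, the complement has P[∩ A_i^c] ≥ 1 − 1/13 = 12/13 > 0, so some outcome avoids every A_i.

33·p = 1/13 ≈ 0.0769; existence CERTIFIED by the union bound.


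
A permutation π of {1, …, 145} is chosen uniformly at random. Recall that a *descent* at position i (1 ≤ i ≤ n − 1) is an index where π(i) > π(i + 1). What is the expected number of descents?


Write X = Σ X_I over i = 1, …, 144, with X_I the indicator of one descent.
There are 144 indicators.
For each fixed i, the pair (π(i), π(i+1)) is a uniformly random ordered pair of distinct values from {1, …, 145}; by symmetry P[π(i) > π(i+1)] = 1/2.
By linearity: E[X] = 144 · (1/2) = (145 − 1) · (1/2) = 72 ≈ 72.000000.

E[X] = 72 = 72.000000.


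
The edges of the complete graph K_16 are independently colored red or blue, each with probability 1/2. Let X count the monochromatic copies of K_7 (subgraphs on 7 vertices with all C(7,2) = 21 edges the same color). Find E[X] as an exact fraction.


Let X = Σ_S X_S over the C(16, 7) = 11440 subsets S of size 7, where X_S = 1 if the K_7 on S is monochromatic.
For a fixed S, the K_7 on S has C(7, 2) = 21 edges. P[all 21 edges red] = (1/2)^21, and likewise for blue, so P[monochromatic] = 2·(1/2)^21 = 2^{1 − 21} = 1/1048576.
Summing: E[X] = C(16, 7) · 2^{1 − 21} = 11440 · 1/1048576 = 715/65536.
Numerically: E[X] ≈ 0.01091.

E[X] = C(16,7)·2^(1−C(7,2)) = 715/65536 ≈ 0.01091.


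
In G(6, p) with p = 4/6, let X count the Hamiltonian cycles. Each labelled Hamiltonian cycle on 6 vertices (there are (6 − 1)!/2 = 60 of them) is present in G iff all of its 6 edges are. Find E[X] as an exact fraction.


K_6 has (6 − 1)!/2 = 60 labelled Hamiltonian cycles.
For each such Hamiltonian cycle H, let X_H = 1 if all 6 edges of H are present in G. Then P[X_H = 1] = p^{6} = (2/3)^{6} = 64/729.
By linearity: E[X] = Σ_H E[X_H] = 60 · p^{6} = 60 · 64/729 = 1280/243.
Numerically: E[X] ≈ 5.267.

E[X] = 60 · (2/3)^{6} = 1280/243 ≈ 5.267.


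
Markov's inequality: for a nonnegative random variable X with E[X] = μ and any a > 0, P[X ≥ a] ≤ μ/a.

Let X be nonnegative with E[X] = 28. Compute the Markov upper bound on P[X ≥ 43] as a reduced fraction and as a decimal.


μ = E[X] = 28, a = 43.
Markov: P[X ≥ 43] ≤ μ/a = (28)/43 = 28/43.
Numerically: ≈ 0.6512.
(Since a = 43 > μ = 28.0000, the bound 28/43 is < 1 and informative.)

P[X ≥ 43] ≤ 28/43 ≈ 0.6512.


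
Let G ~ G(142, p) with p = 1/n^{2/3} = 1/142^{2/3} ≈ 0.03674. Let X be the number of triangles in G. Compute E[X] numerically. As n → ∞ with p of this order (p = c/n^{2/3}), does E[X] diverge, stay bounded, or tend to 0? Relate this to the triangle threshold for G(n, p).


Number of potential triangles: C(142, 3) = 467180.
Each occurs with probability p³ ≈ (0.03674)³ ≈ 4.959333e-05.
By linearity: E[X] = C(142, 3)·p³ ≈ 467180 · 4.959333e-05 ≈ 23.1690.
Since α = 2/3 < 1, p = c/n^{2/3} ≫ 1/n is above the triangle threshold p ~ 1/n. Asymptotically E[X] ~ (c³/6)·n^{3(1−α)} = (1³/6)·n^{1} → ∞; triangles are abundant w.h.p.

E[X] ≈ 23.1690; in regime p = Θ(1/n^{2/3}) E[X] diverges (above the triangle threshold p ~ 1/n).


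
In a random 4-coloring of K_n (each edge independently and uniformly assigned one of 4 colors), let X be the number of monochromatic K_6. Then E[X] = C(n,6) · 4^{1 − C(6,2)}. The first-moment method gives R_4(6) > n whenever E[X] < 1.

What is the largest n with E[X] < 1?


We need C(n, 6) · 4^{1 − 15} < 1, i.e. C(n, 6) < 4^{15 − 1} = 268435456.
Check values of n near the boundary:
  n = 75: C(75, 6) = 201359550; 201359550 < 268435456? YES
  n = 76: C(76, 6) = 218618940; 218618940 < 268435456? YES
  n = 77: C(77, 6) = 237093780; 237093780 < 268435456? YES
  n = 78: C(78, 6) = 256851595; 256851595 < 268435456? YES
  n = 79: C(79, 6) = 277962685; 277962685 < 268435456? NO
  n = 80: C(80, 6) = 300500200; 300500200 < 268435456? NO
The largest n with C(n, 6) < 268435456 is n = 78 (where E[X] = 256851595/268435456 ≈ 0.95685). Hence R_4(6) > 78, i.e. R_4(6) ≥ 79.

Largest n = 78; hence R_4(6) > 78.


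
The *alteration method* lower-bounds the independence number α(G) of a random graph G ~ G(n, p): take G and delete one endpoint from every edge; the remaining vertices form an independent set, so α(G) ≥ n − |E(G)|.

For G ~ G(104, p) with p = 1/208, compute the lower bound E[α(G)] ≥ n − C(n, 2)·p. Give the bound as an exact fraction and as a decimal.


E[|E(G)|] = C(104, 2)·p = 5356 · (1/208) = 103/4.
E[α(G)] ≥ n − E[|E(G)|] = 104 − 103/4 = 313/4.
Numerically: ≈ 78.250.
(This is only a lower bound; the true E[α(G)] may be larger.)

E[α(G)] ≥ 313/4 ≈ 78.250.


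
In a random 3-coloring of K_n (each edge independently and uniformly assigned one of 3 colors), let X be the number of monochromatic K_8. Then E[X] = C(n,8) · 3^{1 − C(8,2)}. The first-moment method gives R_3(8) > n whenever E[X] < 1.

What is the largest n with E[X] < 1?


We need C(n, 8) · 3^{1 − 28} < 1, i.e. C(n, 8) < 3^{28 − 1} = 7625597484987.
Check values of n near the boundary:
  n = 152: C(152, 8) = 5859727868575; 5859727868575 < 7625597484987? YES
  n = 153: C(153, 8) = 6183023199255; 6183023199255 < 7625597484987? YES
  n = 154: C(154, 8) = 6521818990995; 6521818990995 < 7625597484987? YES
  n = 155: C(155, 8) = 6876747915675; 6876747915675 < 7625597484987? YES
  n = 156: C(156, 8) = 7248464019225; 7248464019225 < 7625597484987? YES
  n = 157: C(157, 8) = 7637643295425; 7637643295425 < 7625597484987? NO
  n = 158: C(158, 8) = 8044984271181; 8044984271181 < 7625597484987? NO
The largest n with C(n, 8) < 7625597484987 is n = 156 (where E[X] = 805384891025/847288609443 ≈ 0.951). Hence R_3(8) > 156, i.e. R_3(8) ≥ 157.

Largest n = 156; hence R_3(8) > 156.


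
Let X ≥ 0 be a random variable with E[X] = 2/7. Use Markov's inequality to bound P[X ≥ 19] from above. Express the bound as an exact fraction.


μ = E[X] = 2/7, a = 19.
Markov: P[X ≥ 19] ≤ μ/a = (2/7)/19 = 2/133.
Numerically: ≈ 0.015038.
(Since a = 19 > μ = 0.285714, the bound 2/133 is < 1 and informative.)

P[X ≥ 19] ≤ 2/133 ≈ 0.015038.


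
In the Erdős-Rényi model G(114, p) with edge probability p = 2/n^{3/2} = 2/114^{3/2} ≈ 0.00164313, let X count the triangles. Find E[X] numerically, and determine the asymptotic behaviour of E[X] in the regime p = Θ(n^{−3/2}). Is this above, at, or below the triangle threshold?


Number of potential triangles: C(114, 3) = 240464.
Each occurs with probability p³ ≈ (0.00164313)³ ≈ 4.43627190e-09.
By linearity: E[X] = C(114, 3)·p³ ≈ 240464 · 4.43627190e-09 ≈ 0.001067.
Since α = 3/2 > 1, p = c/n^{3/2} = o(1/n) is below the triangle threshold p ~ 1/n. Asymptotically E[X] ~ (c³/6)·n^{3(1−α)} = (2³/6)·n^{-1.5} → 0, so by Markov's inequality G has no triangles w.h.p.

E[X] ≈ 0.001067; in regime p = Θ(1/n^{3/2}) E[X] tends to 0 (below the triangle threshold p ~ 1/n).


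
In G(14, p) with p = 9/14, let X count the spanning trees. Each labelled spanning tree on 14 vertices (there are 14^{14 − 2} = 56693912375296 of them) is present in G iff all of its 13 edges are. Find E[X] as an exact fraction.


K_14 has 14^{14 − 2} = 56693912375296 labelled spanning trees.
For each such spanning tree H, let X_H = 1 if all 13 edges of H are present in G. Then P[X_H = 1] = p^{13} = (9/14)^{13} = 2541865828329/793714773254144.
By linearity: E[X] = Σ_H E[X_H] = 56693912375296 · p^{13} = 56693912375296 · 2541865828329/793714773254144 = 2541865828329/14.
Numerically: E[X] ≈ 1.81562e+11.

E[X] = 56693912375296 · (9/14)^{13} = 2541865828329/14 ≈ 1.81562e+11.


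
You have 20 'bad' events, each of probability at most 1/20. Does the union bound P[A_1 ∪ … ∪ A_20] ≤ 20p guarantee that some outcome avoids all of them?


Union bound: P[∪_{i=1}^{20} A_i] ≤ Σ_i P[A_i] ≤ 20·p = 20·(1/20) = 1.
Numerically: 1 ≈ 1.0000.
Is 1 < 1? NO.
Since the bound 1 is ≥ 1, the union bound is uninformative here; it does NOT by itself certify existence.

20·p = 1 ≈ 1.0000; existence NOT certified by the union bound.


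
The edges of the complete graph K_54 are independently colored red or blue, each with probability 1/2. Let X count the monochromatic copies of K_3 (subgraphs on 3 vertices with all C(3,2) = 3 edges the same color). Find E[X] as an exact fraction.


Let X = Σ_S X_S over the C(54, 3) = 24804 subsets S of size 3, where X_S = 1 if the K_3 on S is monochromatic.
For a fixed S, the K_3 on S has C(3, 2) = 3 edges. P[all 3 edges red] = (1/2)^3, and likewise for blue, so P[monochromatic] = 2·(1/2)^3 = 2^{1 − 3} = 1/4.
By linearity of expectation: E[X] = C(54, 3) · 2^{1 − 3} = 24804 · 1/4 = 6201.
Numerically: E[X] ≈ 6201.000.

E[X] = C(54,3)·2^(1−C(3,2)) = 6201 ≈ 6201.000.


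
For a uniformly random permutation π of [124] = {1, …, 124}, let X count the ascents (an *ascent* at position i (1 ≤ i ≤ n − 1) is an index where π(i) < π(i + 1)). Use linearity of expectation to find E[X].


Write X = Σ X_I over i = 1, …, 123, with X_I the indicator of one ascent.
There are 123 indicators.
For each fixed i, the pair (π(i), π(i+1)) is a uniformly random ordered pair of distinct values from {1, …, 124}; by symmetry P[π(i) < π(i+1)] = 1/2.
By linearity: E[X] = 123 · (1/2) = (124 − 1) · (1/2) = 123/2 ≈ 61.500000.

E[X] = 123/2 = 61.500000.


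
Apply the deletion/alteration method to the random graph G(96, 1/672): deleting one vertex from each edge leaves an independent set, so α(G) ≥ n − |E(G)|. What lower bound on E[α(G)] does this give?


E[|E(G)|] = C(96, 2)·p = 4560 · (1/672) = 95/14.
E[α(G)] ≥ n − E[|E(G)|] = 96 − 95/14 = 1249/14.
Numerically: ≈ 89.214286.
(This is only a lower bound; the true E[α(G)] may be larger.)

E[α(G)] ≥ 1249/14 ≈ 89.214286.


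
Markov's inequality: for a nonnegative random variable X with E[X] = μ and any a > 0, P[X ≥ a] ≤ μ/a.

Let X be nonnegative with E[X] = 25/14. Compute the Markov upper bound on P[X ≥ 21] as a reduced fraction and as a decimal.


μ = E[X] = 25/14, a = 21.
Markov: P[X ≥ 21] ≤ μ/a = (25/14)/21 = 25/294.
Numerically: ≈ 0.08503.
(Since a = 21 > μ = 1.78571, the bound 25/294 is < 1 and informative.)

P[X ≥ 21] ≤ 25/294 ≈ 0.08503.


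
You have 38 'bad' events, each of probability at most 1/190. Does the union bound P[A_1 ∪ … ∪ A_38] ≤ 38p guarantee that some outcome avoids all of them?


Union bound: P[∪_{i=1}^{38} A_i] ≤ Σ_i P[A_i] ≤ 38·p = 38·(1/190) = 1/5.
Numerically: 1/5 ≈ 0.20000.
Is 1/5 < 1? YES.
Since P[∪ A_i] ≤ 1/5 < 1, the complement has P[∩ A_i^c] ≥ 1 − 1/5 = 4/5 > 0, so some outcome avoids every A_i.

38·p = 1/5 ≈ 0.20000; existence CERTIFIED by the union bound.
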